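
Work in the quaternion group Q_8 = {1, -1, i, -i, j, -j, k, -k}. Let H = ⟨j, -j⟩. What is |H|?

|⟨j⟩| = 4 and |⟨-j⟩| = 4, so |H| is a multiple of lcm(4, 4) = 4 and divides |G| = 8.
Closing under the operation: H = {1, -1, j, -j}, so |H| = 4.

4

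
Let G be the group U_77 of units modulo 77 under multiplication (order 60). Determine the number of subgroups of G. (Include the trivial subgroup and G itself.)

20

|G| = 60, so by Lagrange every subgroup order divides 60. Divisors: 1, 2, 3, 4, 5, 6, 10, 12, 15, 20, 30, 60.
Subgroups by order — order 1: 1; order 2: 3; order 3: 1; order 4: 1; order 5: 1; order 6: 3; order 10: 3; order 12: 1; order 15: 1; order 20: 1; order 30: 3; order 60: 1.
Total: 1 + 3 + 1 + 1 + 1 + 3 + 3 + 1 + 1 + 1 + 3 + 1 = 20.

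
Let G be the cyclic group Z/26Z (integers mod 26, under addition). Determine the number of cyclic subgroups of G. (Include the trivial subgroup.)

4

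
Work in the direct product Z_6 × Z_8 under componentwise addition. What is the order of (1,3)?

The order of (1,3) in Z_6 × Z_8 is lcm(ord(1) in Z_6, ord(3) in Z_8).
ord(1) = 6 and ord(3) = 8, so |⟨(1,3)⟩| = lcm(6, 8) = 24.

24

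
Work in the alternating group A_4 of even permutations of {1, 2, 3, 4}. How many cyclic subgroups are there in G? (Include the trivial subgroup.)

8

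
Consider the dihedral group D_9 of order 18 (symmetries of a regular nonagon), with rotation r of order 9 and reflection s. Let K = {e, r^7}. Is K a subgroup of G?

No

r^7 ∈ K but its inverse r^2 ∉ K, so K is not a subgroup.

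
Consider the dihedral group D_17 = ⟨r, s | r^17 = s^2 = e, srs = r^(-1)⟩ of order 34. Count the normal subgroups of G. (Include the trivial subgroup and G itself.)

3

G has 20 subgroups. Checking conjugation-invariance by order — order 1: 1/1 normal; order 2: 0/17 normal; order 17: 1/1 normal; order 34: 1/1 normal.
Total normal subgroups: 3.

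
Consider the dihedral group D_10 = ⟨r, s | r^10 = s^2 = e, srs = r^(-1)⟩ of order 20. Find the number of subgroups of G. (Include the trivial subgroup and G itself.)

22

|G| = 20, so by Lagrange every subgroup order divides 20. Divisors: 1, 2, 4, 5, 10, 20.
Subgroups by order — order 1: 1; order 2: 11; order 4: 5; order 5: 1; order 10: 3; order 20: 1.
Total: 1 + 11 + 5 + 1 + 3 + 1 = 22.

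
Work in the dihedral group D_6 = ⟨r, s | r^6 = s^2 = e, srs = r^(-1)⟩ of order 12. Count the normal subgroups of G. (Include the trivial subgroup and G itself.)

7

G has 16 subgroups. Checking conjugation-invariance by order — order 1: 1/1 normal; order 2: 1/7 normal; order 3: 1/1 normal; order 4: 0/3 normal; order 6: 3/3 normal; order 12: 1/1 normal.
Total normal subgroups: 7.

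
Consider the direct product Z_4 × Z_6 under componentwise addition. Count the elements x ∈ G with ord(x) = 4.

4

An element (a,b) has order lcm(ord(a), ord(b)); count pairs with lcm equal to 4.
Enumerating gives 4 such elements.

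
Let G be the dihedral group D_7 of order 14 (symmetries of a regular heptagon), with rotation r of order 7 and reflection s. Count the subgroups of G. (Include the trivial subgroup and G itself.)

10

|G| = 14, so by Lagrange every subgroup order divides 14. Divisors: 1, 2, 7, 14.
Subgroups by order — order 1: 1; order 2: 7; order 7: 1; order 14: 1.
Total: 1 + 7 + 1 + 1 = 10.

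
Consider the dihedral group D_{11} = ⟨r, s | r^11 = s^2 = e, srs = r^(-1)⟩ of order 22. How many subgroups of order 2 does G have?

|G| = 22 and 2 | 22, so subgroups of order 2 are possible by Lagrange.
The subgroups of order 2 are: {e, r^10s}; {e, r^2s}; {e, r^3s}; {e, r^4s}; … (11 in all).
So G has 11 subgroups of order 2.

11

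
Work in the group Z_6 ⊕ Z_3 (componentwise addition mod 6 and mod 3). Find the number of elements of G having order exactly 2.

1

An element (a,b) has order lcm(ord(a), ord(b)); count pairs with lcm equal to 2.
Enumerating gives 1 such elements.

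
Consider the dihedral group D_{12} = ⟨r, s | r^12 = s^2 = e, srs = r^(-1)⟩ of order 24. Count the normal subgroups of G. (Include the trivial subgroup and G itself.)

G has 34 subgroups. Checking conjugation-invariance by order — order 1: 1/1 normal; order 2: 1/13 normal; order 3: 1/1 normal; order 4: 1/7 normal; order 6: 1/5 normal; order 8: 0/3 normal; order 12: 3/3 normal; order 24: 1/1 normal.
Total normal subgroups: 9.

9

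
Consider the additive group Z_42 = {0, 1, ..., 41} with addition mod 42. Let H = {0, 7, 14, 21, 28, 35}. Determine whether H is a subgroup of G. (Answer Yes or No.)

|H| = 6 divides |G| = 42, consistent with Lagrange.
H contains the identity, every element's inverse is in H, and H is closed under +: it is a subgroup.
In fact H = ⟨35⟩.

Yes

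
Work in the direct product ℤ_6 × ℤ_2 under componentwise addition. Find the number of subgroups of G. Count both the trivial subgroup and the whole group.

|G| = 12, so by Lagrange every subgroup order divides 12. Divisors: 1, 2, 3, 4, 6, 12.
Subgroups by order — order 1: 1; order 2: 3; order 3: 1; order 4: 1; order 6: 3; order 12: 1.
Total: 1 + 3 + 1 + 1 + 3 + 1 = 10.

10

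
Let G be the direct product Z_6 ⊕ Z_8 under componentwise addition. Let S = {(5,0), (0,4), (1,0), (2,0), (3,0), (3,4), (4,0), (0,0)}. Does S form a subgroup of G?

Closure fails: (4,0) + (0,4) = (4,4) ∉ S. So S is not a subgroup.

No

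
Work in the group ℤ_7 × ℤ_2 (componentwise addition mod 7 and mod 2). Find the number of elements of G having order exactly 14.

6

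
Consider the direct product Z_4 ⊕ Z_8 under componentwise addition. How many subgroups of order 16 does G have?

3

|G| = 32 and 16 | 32, so subgroups of order 16 are possible by Lagrange.
The subgroups of order 16 are: {(0,0), (0,1), (0,2), (0,3), (0,4), (0,5), (0,6), (0,7), (2,0), (2,1), (2,2), (2,3), (2,4), (2,5), (2,6), (2,7)}; {(0,0), (0,2), (0,4), (0,6), (1,0), (1,2), (1,4), (1,6), (2,0), (2,2), (2,4), (2,6), (3,0), (3,2), (3,4), (3,6)}; {(0,0), (0,2), (0,4), (0,6), (1,1), (1,3), (1,5), (1,7), (2,0), (2,2), (2,4), (2,6), (3,1), (3,3), (3,5), (3,7)}.
So G has 3 subgroups of order 16.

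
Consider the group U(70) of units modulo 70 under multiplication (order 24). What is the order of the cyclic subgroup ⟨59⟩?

6

Compute successive powers of 59 mod 70: 59, 51, 69, 11, 19, 1; 59^6 ≡ 1 (mod 70).
So |⟨59⟩| = 6.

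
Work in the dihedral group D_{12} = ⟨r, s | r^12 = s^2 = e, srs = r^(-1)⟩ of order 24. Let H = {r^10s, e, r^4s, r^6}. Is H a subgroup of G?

|H| = 4 divides |G| = 24, consistent with Lagrange.
H contains the identity, every element's inverse is in H, and H is closed under ·: it is a subgroup.

Yes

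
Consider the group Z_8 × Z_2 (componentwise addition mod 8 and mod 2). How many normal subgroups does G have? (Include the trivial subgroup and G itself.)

11

G is abelian, so every subgroup is normal.
G has 11 subgroups in total, hence 11 normal subgroups.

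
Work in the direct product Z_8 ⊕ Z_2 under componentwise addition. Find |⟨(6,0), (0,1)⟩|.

|⟨(6,0)⟩| = 4 and |⟨(0,1)⟩| = 2, so |H| is a multiple of lcm(4, 2) = 4 and divides |G| = 16.
Closing under the operation: H = {(0,0), (0,1), (2,0), (2,1), (4,0), (4,1), (6,0), (6,1)}, so |H| = 8.

8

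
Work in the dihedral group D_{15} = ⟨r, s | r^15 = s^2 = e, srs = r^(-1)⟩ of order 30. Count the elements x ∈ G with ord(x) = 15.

8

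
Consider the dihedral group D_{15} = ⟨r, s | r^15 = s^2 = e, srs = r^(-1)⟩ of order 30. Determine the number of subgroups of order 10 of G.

3

|G| = 30 and 10 | 30, so subgroups of order 10 are possible by Lagrange.
The subgroups of order 10 are: {e, r^3, r^6, r^9, r^12, rs, r^4s, r^7s, r^10s, r^13s}; {e, r^3, r^6, r^9, r^12, r^2s, r^5s, r^8s, r^11s, r^14s}; {e, r^3, r^6, r^9, r^12, s, r^3s, r^6s, r^9s, r^12s}.
So G has 3 subgroups of order 10.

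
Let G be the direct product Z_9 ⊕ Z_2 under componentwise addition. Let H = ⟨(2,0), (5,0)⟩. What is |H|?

9

|⟨(2,0)⟩| = 9 and |⟨(5,0)⟩| = 9, so |H| is a multiple of lcm(9, 9) = 9 and divides |G| = 18.
Closing under the operation: H = {(0,0), (1,0), (2,0), (3,0), (4,0), (5,0), (6,0), (7,0), (8,0)}, so |H| = 9.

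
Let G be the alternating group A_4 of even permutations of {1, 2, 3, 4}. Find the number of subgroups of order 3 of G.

|G| = 12 and 3 | 12, so subgroups of order 3 are possible by Lagrange.
The subgroups of order 3 are: {e, (1 2 3), (1 3 2)}; {e, (1 2 4), (1 4 2)}; {e, (1 3 4), (1 4 3)}; {e, (2 3 4), (2 4 3)}.
So G has 4 subgroups of order 3.

4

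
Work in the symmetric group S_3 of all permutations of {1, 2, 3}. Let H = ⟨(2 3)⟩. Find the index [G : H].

|⟨(2 3)⟩| = 2 and |G| = 6.
By Lagrange, [G : H] = |G|/|H| = 6/2 = 3.

3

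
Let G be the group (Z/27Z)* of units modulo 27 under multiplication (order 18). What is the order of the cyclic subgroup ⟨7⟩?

9

Compute successive powers of 7 mod 27: 7, 22, 19, 25, 13, 10, 16, 4, …; 7^9 ≡ 1 (mod 27).
So |⟨7⟩| = 9.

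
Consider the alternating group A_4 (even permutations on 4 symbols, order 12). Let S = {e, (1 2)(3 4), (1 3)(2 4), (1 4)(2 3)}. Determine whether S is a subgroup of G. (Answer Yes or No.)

Yes

|S| = 4 divides |G| = 12, consistent with Lagrange.
S contains the identity, every element's inverse is in S, and S is closed under ∘: it is a subgroup.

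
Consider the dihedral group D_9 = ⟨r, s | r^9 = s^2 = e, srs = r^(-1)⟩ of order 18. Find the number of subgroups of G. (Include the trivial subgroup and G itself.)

|G| = 18, so by Lagrange every subgroup order divides 18. Divisors: 1, 2, 3, 6, 9, 18.
Subgroups by order — order 1: 1; order 2: 9; order 3: 1; order 6: 3; order 9: 1; order 18: 1.
Total: 1 + 9 + 1 + 3 + 1 + 1 = 16.

16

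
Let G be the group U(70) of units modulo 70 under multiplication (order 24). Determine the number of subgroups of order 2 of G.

3

|G| = 24 and 2 | 24, so subgroups of order 2 are possible by Lagrange.
The subgroups of order 2 are: {1, 29}; {1, 41}; {1, 69}.
So G has 3 subgroups of order 2.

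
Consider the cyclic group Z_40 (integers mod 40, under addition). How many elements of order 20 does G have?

8

In a cyclic group of order 40, the number of elements of order d (for d | 40) is φ(d).
φ(20) = 8.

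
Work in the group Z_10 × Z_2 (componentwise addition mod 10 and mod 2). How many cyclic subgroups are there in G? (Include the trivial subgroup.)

8

Group the elements of G by the cyclic subgroup they generate; each cyclic subgroup of order d accounts for φ(d) elements.
Cyclic subgroups by order — order 1: 1; order 2: 3; order 5: 1; order 10: 3.
Total: 8.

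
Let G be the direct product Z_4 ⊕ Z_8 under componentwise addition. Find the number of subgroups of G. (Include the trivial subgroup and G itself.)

22

|G| = 32, so by Lagrange every subgroup order divides 32. Divisors: 1, 2, 4, 8, 16, 32.
Subgroups by order — order 1: 1; order 2: 3; order 4: 7; order 8: 7; order 16: 3; order 32: 1.
Total: 1 + 3 + 7 + 7 + 3 + 1 = 22.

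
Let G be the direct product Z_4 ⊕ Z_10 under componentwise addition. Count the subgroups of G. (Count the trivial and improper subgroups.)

|G| = 40, so by Lagrange every subgroup order divides 40. Divisors: 1, 2, 4, 5, 8, 10, 20, 40.
Subgroups by order — order 1: 1; order 2: 3; order 4: 3; order 5: 1; order 8: 1; order 10: 3; order 20: 3; order 40: 1.
Total: 1 + 3 + 3 + 1 + 1 + 3 + 3 + 1 = 16.

16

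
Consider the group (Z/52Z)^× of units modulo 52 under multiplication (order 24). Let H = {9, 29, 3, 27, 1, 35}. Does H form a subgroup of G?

Yes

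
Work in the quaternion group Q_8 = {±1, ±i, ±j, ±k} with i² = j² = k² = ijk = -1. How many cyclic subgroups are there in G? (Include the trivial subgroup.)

Each element a generates a cyclic subgroup ⟨a⟩; distinct elements may generate the same one (a cyclic group of order d has φ(d) generators).
Cyclic subgroups by order — order 1: 1; order 2: 1; order 4: 3.
Total: 5.

5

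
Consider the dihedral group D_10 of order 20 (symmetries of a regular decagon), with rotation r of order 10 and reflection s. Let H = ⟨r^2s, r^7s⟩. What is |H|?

4

|⟨r^2s⟩| = 2 and |⟨r^7s⟩| = 2, so |H| is a multiple of lcm(2, 2) = 2 and divides |G| = 20.
Closing under the operation: H = {e, r^5, r^2s, r^7s}, so |H| = 4.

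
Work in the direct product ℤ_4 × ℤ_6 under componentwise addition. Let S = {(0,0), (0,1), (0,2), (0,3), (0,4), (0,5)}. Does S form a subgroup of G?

Yes

|S| = 6 divides |G| = 24, consistent with Lagrange.
S contains the identity, every element's inverse is in S, and S is closed under +: it is a subgroup.
In fact S = ⟨(0,1)⟩.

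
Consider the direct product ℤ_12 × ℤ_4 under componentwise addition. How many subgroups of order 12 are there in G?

|G| = 48 and 12 | 48, so subgroups of order 12 are possible by Lagrange.
The subgroups of order 12 are: {(0,0), (0,1), (0,2), (0,3), (4,0), (4,1), (4,2), (4,3), (8,0), (8,1), (8,2), (8,3)}; {(0,0), (0,2), (2,0), (2,2), (4,0), (4,2), (6,0), (6,2), (8,0), (8,2), (10,0), (10,2)}; {(0,0), (0,2), (2,1), (2,3), (4,0), (4,2), (6,1), (6,3), (8,0), (8,2), (10,1), (10,3)}; {(0,0), (1,0), (2,0), (3,0), (4,0), (5,0), (6,0), (7,0), (8,0), (9,0), (10,0), (11,0)}; … (7 in all).
So G has 7 subgroups of order 12.

7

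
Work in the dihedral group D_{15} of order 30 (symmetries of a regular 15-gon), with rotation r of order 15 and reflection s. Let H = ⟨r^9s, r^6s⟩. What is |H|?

|⟨r^9s⟩| = 2 and |⟨r^6s⟩| = 2, so |H| is a multiple of lcm(2, 2) = 2 and divides |G| = 30.
Closing under the operation: H = {e, r^3, r^6, r^9, r^12, s, r^3s, r^6s, r^9s, r^12s}, so |H| = 10.

10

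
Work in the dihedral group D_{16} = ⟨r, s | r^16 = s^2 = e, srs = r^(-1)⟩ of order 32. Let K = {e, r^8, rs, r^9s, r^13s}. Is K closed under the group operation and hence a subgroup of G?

No

|K| = 5 does not divide |G| = 32, so by Lagrange K is not a subgroup.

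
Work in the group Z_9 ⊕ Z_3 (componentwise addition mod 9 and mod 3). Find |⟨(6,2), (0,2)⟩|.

9

|⟨(6,2)⟩| = 3 and |⟨(0,2)⟩| = 3, so |H| is a multiple of lcm(3, 3) = 3 and divides |G| = 27.
Closing under the operation: H = {(0,0), (0,1), (0,2), (3,0), (3,1), (3,2), (6,0), (6,1), (6,2)}, so |H| = 9.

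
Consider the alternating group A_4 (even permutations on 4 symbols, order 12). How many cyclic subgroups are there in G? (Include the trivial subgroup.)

8

Group the elements of G by the cyclic subgroup they generate; each cyclic subgroup of order d accounts for φ(d) elements.
Cyclic subgroups by order — order 1: 1; order 2: 3; order 3: 4.
Total: 8.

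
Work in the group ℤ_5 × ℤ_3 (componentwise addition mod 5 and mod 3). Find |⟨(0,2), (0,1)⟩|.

3

|⟨(0,2)⟩| = 3 and |⟨(0,1)⟩| = 3, so |H| is a multiple of lcm(3, 3) = 3 and divides |G| = 15.
Closing under the operation: H = {(0,0), (0,1), (0,2)}, so |H| = 3.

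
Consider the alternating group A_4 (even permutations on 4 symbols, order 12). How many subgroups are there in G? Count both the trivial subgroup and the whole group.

|G| = 12, so by Lagrange every subgroup order divides 12. Divisors: 1, 2, 3, 4, 6, 12.
Subgroups by order — order 1: 1; order 2: 3; order 3: 4; order 4: 1; order 6: 0; order 12: 1.
Total: 1 + 3 + 4 + 1 + 0 + 1 = 10.

10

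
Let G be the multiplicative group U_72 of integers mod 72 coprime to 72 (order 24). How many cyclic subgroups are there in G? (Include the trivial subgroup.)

16

Each element a generates a cyclic subgroup ⟨a⟩; distinct elements may generate the same one (a cyclic group of order d has φ(d) generators).
Cyclic subgroups by order — order 1: 1; order 2: 7; order 3: 1; order 6: 7.
Total: 16.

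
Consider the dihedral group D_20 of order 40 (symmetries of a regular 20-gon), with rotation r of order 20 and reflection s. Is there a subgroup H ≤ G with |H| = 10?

Yes

10 | 40. A subgroup of order 10 is {e, r^2, r^4, r^6, r^8, r^10, r^12, r^14, r^16, r^18}.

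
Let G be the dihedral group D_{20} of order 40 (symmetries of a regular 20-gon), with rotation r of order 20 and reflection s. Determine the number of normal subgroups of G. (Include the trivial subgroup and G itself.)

G has 48 subgroups. Checking conjugation-invariance by order — order 1: 1/1 normal; order 2: 1/21 normal; order 4: 1/11 normal; order 5: 1/1 normal; order 8: 0/5 normal; order 10: 1/5 normal; order 20: 3/3 normal; order 40: 1/1 normal.
Total normal subgroups: 9.

9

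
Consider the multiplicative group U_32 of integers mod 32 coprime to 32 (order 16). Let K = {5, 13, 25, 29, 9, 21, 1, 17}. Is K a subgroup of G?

Yes

|K| = 8 divides |G| = 16, consistent with Lagrange.
K contains the identity, every element's inverse is in K, and K is closed under ·: it is a subgroup.
In fact K = ⟨5⟩.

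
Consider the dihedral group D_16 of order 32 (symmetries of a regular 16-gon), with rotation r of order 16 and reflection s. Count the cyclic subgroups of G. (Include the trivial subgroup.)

Each element a generates a cyclic subgroup ⟨a⟩; distinct elements may generate the same one (a cyclic group of order d has φ(d) generators).
Cyclic subgroups by order — order 1: 1; order 2: 17; order 4: 1; order 8: 1; order 16: 1.
Total: 21.

21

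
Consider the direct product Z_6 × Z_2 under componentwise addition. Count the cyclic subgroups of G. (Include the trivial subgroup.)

A cyclic subgroup of order d is generated by each of its φ(d) elements of order d, so the cyclic subgroups of order d number (#elements of order d)/φ(d).
Cyclic subgroups by order — order 1: 1; order 2: 3; order 3: 1; order 6: 3.
Total: 8.

8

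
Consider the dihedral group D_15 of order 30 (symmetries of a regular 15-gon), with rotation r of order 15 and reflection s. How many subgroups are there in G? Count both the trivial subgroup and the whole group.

28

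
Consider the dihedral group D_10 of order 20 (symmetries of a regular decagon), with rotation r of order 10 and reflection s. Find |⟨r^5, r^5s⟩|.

|⟨r^5⟩| = 2 and |⟨r^5s⟩| = 2, so |H| is a multiple of lcm(2, 2) = 2 and divides |G| = 20.
Closing under the operation: H = {e, r^5, s, r^5s}, so |H| = 4.

4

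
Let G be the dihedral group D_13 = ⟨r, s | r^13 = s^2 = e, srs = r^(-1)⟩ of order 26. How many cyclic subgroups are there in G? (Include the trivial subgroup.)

Each element a generates a cyclic subgroup ⟨a⟩; distinct elements may generate the same one (a cyclic group of order d has φ(d) generators).
Cyclic subgroups by order — order 1: 1; order 2: 13; order 13: 1.
Total: 15.

15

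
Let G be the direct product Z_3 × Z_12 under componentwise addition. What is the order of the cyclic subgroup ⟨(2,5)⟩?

The order of (2,5) in Z_3 × Z_12 is lcm(ord(2) in Z_3, ord(5) in Z_12).
ord(2) = 3 and ord(5) = 12, so |⟨(2,5)⟩| = lcm(3, 12) = 12.

12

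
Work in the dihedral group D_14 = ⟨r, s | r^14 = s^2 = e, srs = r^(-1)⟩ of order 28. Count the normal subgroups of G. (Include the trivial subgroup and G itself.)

7

G has 28 subgroups. Checking conjugation-invariance by order — order 1: 1/1 normal; order 2: 1/15 normal; order 4: 0/7 normal; order 7: 1/1 normal; order 14: 3/3 normal; order 28: 1/1 normal.
Total normal subgroups: 7.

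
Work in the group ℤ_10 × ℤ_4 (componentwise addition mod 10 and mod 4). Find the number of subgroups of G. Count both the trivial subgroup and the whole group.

|G| = 40, so by Lagrange every subgroup order divides 40. Divisors: 1, 2, 4, 5, 8, 10, 20, 40.
Subgroups by order — order 1: 1; order 2: 3; order 4: 3; order 5: 1; order 8: 1; order 10: 3; order 20: 3; order 40: 1.
Total: 1 + 3 + 3 + 1 + 1 + 3 + 3 + 1 = 16.

16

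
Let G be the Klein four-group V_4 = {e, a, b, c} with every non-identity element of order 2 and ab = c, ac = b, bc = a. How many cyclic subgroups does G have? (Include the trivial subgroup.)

A cyclic subgroup of order d is generated by each of its φ(d) elements of order d, so the cyclic subgroups of order d number (#elements of order d)/φ(d).
Cyclic subgroups by order — order 1: 1; order 2: 3.
Total: 4.

4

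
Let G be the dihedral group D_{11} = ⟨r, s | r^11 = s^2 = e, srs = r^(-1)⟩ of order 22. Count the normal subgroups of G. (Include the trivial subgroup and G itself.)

G has 14 subgroups. Checking conjugation-invariance by order — order 1: 1/1 normal; order 2: 0/11 normal; order 11: 1/1 normal; order 22: 1/1 normal.
Total normal subgroups: 3.

3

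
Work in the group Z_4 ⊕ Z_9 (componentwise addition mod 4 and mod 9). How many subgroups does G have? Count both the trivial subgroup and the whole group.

|G| = 36, so by Lagrange every subgroup order divides 36. Divisors: 1, 2, 3, 4, 6, 9, 12, 18, 36.
Subgroups by order — order 1: 1; order 2: 1; order 3: 1; order 4: 1; order 6: 1; order 9: 1; order 12: 1; order 18: 1; order 36: 1.
Total: 1 + 1 + 1 + 1 + 1 + 1 + 1 + 1 + 1 = 9.

9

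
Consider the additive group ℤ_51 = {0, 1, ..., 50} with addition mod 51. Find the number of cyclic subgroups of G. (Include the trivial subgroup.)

4

A cyclic subgroup of order d is generated by each of its φ(d) elements of order d, so the cyclic subgroups of order d number (#elements of order d)/φ(d).
Cyclic subgroups by order — order 1: 1; order 3: 1; order 17: 1; order 51: 1.
Total: 4.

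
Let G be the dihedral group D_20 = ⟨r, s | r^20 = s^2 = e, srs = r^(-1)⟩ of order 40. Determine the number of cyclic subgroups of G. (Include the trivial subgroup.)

Each element a generates a cyclic subgroup ⟨a⟩; distinct elements may generate the same one (a cyclic group of order d has φ(d) generators).
Cyclic subgroups by order — order 1: 1; order 2: 21; order 4: 1; order 5: 1; order 10: 1; order 20: 1.
Total: 26.

26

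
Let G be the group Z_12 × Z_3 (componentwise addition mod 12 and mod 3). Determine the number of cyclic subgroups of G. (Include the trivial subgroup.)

Each element a generates a cyclic subgroup ⟨a⟩; distinct elements may generate the same one (a cyclic group of order d has φ(d) generators).
Cyclic subgroups by order — order 1: 1; order 2: 1; order 3: 4; order 4: 1; order 6: 4; order 12: 4.
Total: 15.

15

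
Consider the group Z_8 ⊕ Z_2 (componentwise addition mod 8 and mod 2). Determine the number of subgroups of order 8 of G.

|G| = 16 and 8 | 16, so subgroups of order 8 are possible by Lagrange.
The subgroups of order 8 are: {(0,0), (0,1), (2,0), (2,1), (4,0), (4,1), (6,0), (6,1)}; {(0,0), (1,0), (2,0), (3,0), (4,0), (5,0), (6,0), (7,0)}; {(0,0), (1,1), (2,0), (3,1), (4,0), (5,1), (6,0), (7,1)}.
So G has 3 subgroups of order 8.

3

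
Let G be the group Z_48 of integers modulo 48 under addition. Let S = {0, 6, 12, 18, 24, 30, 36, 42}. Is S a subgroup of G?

|S| = 8 divides |G| = 48, consistent with Lagrange.
S contains the identity, every element's inverse is in S, and S is closed under +: it is a subgroup.
In fact S = ⟨6⟩.

Yes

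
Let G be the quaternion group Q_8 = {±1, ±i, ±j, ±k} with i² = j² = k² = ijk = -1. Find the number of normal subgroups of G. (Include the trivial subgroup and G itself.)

G has 6 subgroups. Checking conjugation-invariance by order — order 1: 1/1 normal; order 2: 1/1 normal; order 4: 3/3 normal; order 8: 1/1 normal.
Total normal subgroups: 6.

6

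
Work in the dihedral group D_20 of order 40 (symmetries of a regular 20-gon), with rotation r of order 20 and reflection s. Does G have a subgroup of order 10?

10 | 40. A subgroup of order 10 is {e, r^2, r^4, r^6, r^8, r^10, r^12, r^14, r^16, r^18}.

Yes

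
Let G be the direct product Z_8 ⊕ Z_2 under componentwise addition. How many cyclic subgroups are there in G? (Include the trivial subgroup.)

Each element a generates a cyclic subgroup ⟨a⟩; distinct elements may generate the same one (a cyclic group of order d has φ(d) generators).
Cyclic subgroups by order — order 1: 1; order 2: 3; order 4: 2; order 8: 2.
Total: 8.

8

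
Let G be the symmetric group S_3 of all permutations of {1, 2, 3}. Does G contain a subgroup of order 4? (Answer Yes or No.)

No

4 does not divide |G| = 6, so by Lagrange no subgroup of order 4 exists.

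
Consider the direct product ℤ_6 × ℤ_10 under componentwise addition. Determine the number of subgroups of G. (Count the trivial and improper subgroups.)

|G| = 60, so by Lagrange every subgroup order divides 60. Divisors: 1, 2, 3, 4, 5, 6, 10, 12, 15, 20, 30, 60.
Subgroups by order — order 1: 1; order 2: 3; order 3: 1; order 4: 1; order 5: 1; order 6: 3; order 10: 3; order 12: 1; order 15: 1; order 20: 1; order 30: 3; order 60: 1.
Total: 1 + 3 + 1 + 1 + 1 + 3 + 3 + 1 + 1 + 1 + 3 + 1 = 20.

20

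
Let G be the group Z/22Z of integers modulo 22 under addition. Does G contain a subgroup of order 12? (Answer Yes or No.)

12 does not divide |G| = 22, so by Lagrange no subgroup of order 12 exists.

No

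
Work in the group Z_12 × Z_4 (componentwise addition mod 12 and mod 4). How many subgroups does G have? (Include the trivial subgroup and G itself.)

|G| = 48, so by Lagrange every subgroup order divides 48. Divisors: 1, 2, 3, 4, 6, 8, 12, 16, 24, 48.
Subgroups by order — order 1: 1; order 2: 3; order 3: 1; order 4: 7; order 6: 3; order 8: 3; order 12: 7; order 16: 1; order 24: 3; order 48: 1.
Total: 1 + 3 + 1 + 7 + 3 + 3 + 7 + 1 + 3 + 1 = 30.

30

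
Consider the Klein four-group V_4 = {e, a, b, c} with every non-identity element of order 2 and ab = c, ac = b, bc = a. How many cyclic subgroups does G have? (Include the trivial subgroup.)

4

Group the elements of G by the cyclic subgroup they generate; each cyclic subgroup of order d accounts for φ(d) elements.
Cyclic subgroups by order — order 1: 1; order 2: 3.
Total: 4.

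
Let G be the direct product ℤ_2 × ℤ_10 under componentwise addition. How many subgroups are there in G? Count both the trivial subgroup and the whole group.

10

|G| = 20, so by Lagrange every subgroup order divides 20. Divisors: 1, 2, 4, 5, 10, 20.
Subgroups by order — order 1: 1; order 2: 3; order 4: 1; order 5: 1; order 10: 3; order 20: 1.
Total: 1 + 3 + 1 + 1 + 3 + 1 = 10.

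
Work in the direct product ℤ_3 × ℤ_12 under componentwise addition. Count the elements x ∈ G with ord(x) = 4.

An element (a,b) has order lcm(ord(a), ord(b)); count pairs with lcm equal to 4.
Enumerating gives 2 such elements.

2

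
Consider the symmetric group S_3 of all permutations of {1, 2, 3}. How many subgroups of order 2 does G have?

3

|G| = 6 and 2 | 6, so subgroups of order 2 are possible by Lagrange.
The subgroups of order 2 are: {e, (1 2)}; {e, (1 3)}; {e, (2 3)}.
So G has 3 subgroups of order 2.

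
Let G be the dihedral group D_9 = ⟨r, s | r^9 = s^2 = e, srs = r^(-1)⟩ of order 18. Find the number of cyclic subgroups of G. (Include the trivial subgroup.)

Group the elements of G by the cyclic subgroup they generate; each cyclic subgroup of order d accounts for φ(d) elements.
Cyclic subgroups by order — order 1: 1; order 2: 9; order 3: 1; order 9: 1.
Total: 12.

12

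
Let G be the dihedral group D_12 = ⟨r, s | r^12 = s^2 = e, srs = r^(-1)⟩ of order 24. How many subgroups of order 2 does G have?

13

|G| = 24 and 2 | 24, so subgroups of order 2 are possible by Lagrange.
The subgroups of order 2 are: {e, r^10s}; {e, r^11s}; {e, r^2s}; {e, r^3s}; … (13 in all).
So G has 13 subgroups of order 2.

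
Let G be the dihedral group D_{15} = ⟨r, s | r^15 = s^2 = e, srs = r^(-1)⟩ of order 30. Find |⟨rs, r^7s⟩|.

10

|⟨rs⟩| = 2 and |⟨r^7s⟩| = 2, so |H| is a multiple of lcm(2, 2) = 2 and divides |G| = 30.
Closing under the operation: H = {e, r^3, r^6, r^9, r^12, rs, r^4s, r^7s, r^10s, r^13s}, so |H| = 10.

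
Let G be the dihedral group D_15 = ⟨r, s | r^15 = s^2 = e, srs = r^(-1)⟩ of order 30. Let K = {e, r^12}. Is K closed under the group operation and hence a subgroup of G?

No

r^12 ∈ K but its inverse r^3 ∉ K, so K is not a subgroup.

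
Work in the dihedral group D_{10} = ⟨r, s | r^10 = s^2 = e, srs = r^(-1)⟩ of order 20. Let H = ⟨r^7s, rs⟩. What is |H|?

|⟨r^7s⟩| = 2 and |⟨rs⟩| = 2, so |H| is a multiple of lcm(2, 2) = 2 and divides |G| = 20.
Closing under the operation: H = {e, r^2, r^4, r^6, r^8, rs, r^3s, r^5s, r^7s, r^9s}, so |H| = 10.

10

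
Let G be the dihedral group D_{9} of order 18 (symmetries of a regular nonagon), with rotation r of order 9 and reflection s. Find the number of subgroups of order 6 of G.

|G| = 18 and 6 | 18, so subgroups of order 6 are possible by Lagrange.
The subgroups of order 6 are: {e, r^3, r^6, r^2s, r^5s, r^8s}; {e, r^3, r^6, s, r^3s, r^6s}; {e, r^3, r^6, rs, r^4s, r^7s}.
So G has 3 subgroups of order 6.

3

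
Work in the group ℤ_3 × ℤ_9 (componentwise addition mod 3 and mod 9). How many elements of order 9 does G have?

An element (a,b) has order lcm(ord(a), ord(b)); count pairs with lcm equal to 9.
Enumerating gives 18 such elements.

18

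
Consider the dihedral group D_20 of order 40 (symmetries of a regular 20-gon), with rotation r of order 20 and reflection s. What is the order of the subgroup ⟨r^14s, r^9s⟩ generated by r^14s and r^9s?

8

|⟨r^14s⟩| = 2 and |⟨r^9s⟩| = 2, so |H| is a multiple of lcm(2, 2) = 2 and divides |G| = 40.
Closing under the operation: H = {e, r^5, r^10, r^15, r^4s, r^9s, r^14s, r^19s}, so |H| = 8.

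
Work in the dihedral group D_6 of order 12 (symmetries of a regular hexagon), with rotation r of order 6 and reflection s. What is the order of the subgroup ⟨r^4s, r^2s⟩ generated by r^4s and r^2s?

|⟨r^4s⟩| = 2 and |⟨r^2s⟩| = 2, so |H| is a multiple of lcm(2, 2) = 2 and divides |G| = 12.
Closing under the operation: H = {e, r^2, r^4, s, r^2s, r^4s}, so |H| = 6.

6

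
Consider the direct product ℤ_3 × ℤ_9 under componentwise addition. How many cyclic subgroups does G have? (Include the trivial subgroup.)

A cyclic subgroup of order d is generated by each of its φ(d) elements of order d, so the cyclic subgroups of order d number (#elements of order d)/φ(d).
Cyclic subgroups by order — order 1: 1; order 3: 4; order 9: 3.
Total: 8.

8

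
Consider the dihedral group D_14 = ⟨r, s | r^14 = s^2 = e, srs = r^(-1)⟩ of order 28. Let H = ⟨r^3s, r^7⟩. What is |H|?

4

|⟨r^3s⟩| = 2 and |⟨r^7⟩| = 2, so |H| is a multiple of lcm(2, 2) = 2 and divides |G| = 28.
Closing under the operation: H = {e, r^7, r^3s, r^10s}, so |H| = 4.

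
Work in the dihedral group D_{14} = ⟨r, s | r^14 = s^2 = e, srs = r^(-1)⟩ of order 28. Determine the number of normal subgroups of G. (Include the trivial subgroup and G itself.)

7

G has 28 subgroups. Checking conjugation-invariance by order — order 1: 1/1 normal; order 2: 1/15 normal; order 4: 0/7 normal; order 7: 1/1 normal; order 14: 3/3 normal; order 28: 1/1 normal.
Total normal subgroups: 7.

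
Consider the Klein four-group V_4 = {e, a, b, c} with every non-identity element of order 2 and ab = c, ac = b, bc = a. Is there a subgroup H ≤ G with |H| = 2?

Yes

2 | 4. A subgroup of order 2 is {e, a}.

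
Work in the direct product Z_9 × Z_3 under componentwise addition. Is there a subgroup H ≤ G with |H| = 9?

Yes

9 | 27. A subgroup of order 9 is {(0,0), (0,1), (0,2), (3,0), (3,1), (3,2), (6,0), (6,1), (6,2)}.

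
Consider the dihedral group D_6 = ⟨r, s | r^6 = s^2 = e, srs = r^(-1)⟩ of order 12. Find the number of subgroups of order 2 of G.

|G| = 12 and 2 | 12, so subgroups of order 2 are possible by Lagrange.
The subgroups of order 2 are: {e, r^2s}; {e, r^3}; {e, r^3s}; {e, r^4s}; … (7 in all).
So G has 7 subgroups of order 2.

7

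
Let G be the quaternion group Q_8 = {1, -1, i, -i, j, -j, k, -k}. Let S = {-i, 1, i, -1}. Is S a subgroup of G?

Yes

|S| = 4 divides |G| = 8, consistent with Lagrange.
S contains the identity, every element's inverse is in S, and S is closed under ·: it is a subgroup.
In fact S = ⟨-i⟩.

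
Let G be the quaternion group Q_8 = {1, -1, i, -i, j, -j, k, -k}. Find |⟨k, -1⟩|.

|⟨k⟩| = 4 and |⟨-1⟩| = 2, so |H| is a multiple of lcm(4, 2) = 4 and divides |G| = 8.
Closing under the operation: H = {1, -1, k, -k}, so |H| = 4.

4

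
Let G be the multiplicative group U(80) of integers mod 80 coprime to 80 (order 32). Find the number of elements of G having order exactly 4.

24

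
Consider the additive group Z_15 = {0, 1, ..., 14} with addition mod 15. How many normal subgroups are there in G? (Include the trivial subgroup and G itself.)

4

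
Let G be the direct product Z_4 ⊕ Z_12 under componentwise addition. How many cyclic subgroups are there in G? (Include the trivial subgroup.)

20

A cyclic subgroup of order d is generated by each of its φ(d) elements of order d, so the cyclic subgroups of order d number (#elements of order d)/φ(d).
Cyclic subgroups by order — order 1: 1; order 2: 3; order 3: 1; order 4: 6; order 6: 3; order 12: 6.
Total: 20.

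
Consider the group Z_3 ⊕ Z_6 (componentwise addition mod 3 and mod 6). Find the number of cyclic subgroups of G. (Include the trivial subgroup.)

10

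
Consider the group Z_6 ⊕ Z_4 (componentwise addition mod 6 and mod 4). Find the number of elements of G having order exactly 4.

An element (a,b) has order lcm(ord(a), ord(b)); count pairs with lcm equal to 4.
Enumerating gives 4 such elements.

4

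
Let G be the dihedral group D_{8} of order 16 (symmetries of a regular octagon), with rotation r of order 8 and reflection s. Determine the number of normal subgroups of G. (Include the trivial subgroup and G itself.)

7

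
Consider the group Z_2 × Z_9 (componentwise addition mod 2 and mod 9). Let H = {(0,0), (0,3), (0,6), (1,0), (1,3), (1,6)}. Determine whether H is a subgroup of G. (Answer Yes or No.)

|H| = 6 divides |G| = 18, consistent with Lagrange.
H contains the identity, every element's inverse is in H, and H is closed under +: it is a subgroup.
In fact H = ⟨(1,6)⟩.

Yes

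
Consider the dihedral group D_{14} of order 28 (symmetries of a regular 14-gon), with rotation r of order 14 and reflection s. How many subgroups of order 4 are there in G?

|G| = 28 and 4 | 28, so subgroups of order 4 are possible by Lagrange.
The subgroups of order 4 are: {e, r^7, r^3s, r^10s}; {e, r^7, r^4s, r^11s}; {e, r^7, r^5s, r^12s}; {e, r^7, r^6s, r^13s}; … (7 in all).
So G has 7 subgroups of order 4.

7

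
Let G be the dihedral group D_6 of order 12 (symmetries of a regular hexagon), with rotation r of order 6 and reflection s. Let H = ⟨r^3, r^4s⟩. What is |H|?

|⟨r^3⟩| = 2 and |⟨r^4s⟩| = 2, so |H| is a multiple of lcm(2, 2) = 2 and divides |G| = 12.
Closing under the operation: H = {e, r^3, rs, r^4s}, so |H| = 4.

4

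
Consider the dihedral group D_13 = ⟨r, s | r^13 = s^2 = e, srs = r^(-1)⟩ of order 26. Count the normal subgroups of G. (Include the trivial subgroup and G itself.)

3

G has 16 subgroups. Checking conjugation-invariance by order — order 1: 1/1 normal; order 2: 0/13 normal; order 13: 1/1 normal; order 26: 1/1 normal.
Total normal subgroups: 3.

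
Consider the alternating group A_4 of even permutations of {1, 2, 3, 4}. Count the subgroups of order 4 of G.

|G| = 12 and 4 | 12, so subgroups of order 4 are possible by Lagrange.
The subgroups of order 4 are: {e, (1 2)(3 4), (1 3)(2 4), (1 4)(2 3)}.
So G has 1 subgroup of order 4.

1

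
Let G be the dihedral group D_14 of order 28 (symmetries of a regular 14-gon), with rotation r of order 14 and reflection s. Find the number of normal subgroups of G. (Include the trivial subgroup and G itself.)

7

G has 28 subgroups. Checking conjugation-invariance by order — order 1: 1/1 normal; order 2: 1/15 normal; order 4: 0/7 normal; order 7: 1/1 normal; order 14: 3/3 normal; order 28: 1/1 normal.
Total normal subgroups: 7.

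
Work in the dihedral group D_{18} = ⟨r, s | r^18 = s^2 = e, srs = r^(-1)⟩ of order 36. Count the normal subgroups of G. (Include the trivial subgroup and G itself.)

9

G has 45 subgroups. Checking conjugation-invariance by order — order 1: 1/1 normal; order 2: 1/19 normal; order 3: 1/1 normal; order 4: 0/9 normal; order 6: 1/7 normal; order 9: 1/1 normal; order 12: 0/3 normal; order 18: 3/3 normal; order 36: 1/1 normal.
Total normal subgroups: 9.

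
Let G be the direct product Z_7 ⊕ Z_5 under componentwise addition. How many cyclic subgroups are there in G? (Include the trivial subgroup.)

4

Group the elements of G by the cyclic subgroup they generate; each cyclic subgroup of order d accounts for φ(d) elements.
Cyclic subgroups by order — order 1: 1; order 5: 1; order 7: 1; order 35: 1.
Total: 4.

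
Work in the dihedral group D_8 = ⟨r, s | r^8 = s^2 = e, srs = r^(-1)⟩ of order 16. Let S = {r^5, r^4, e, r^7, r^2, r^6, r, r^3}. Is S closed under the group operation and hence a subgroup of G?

Yes

|S| = 8 divides |G| = 16, consistent with Lagrange.
S contains the identity, every element's inverse is in S, and S is closed under ·: it is a subgroup.
In fact S = ⟨r^7⟩.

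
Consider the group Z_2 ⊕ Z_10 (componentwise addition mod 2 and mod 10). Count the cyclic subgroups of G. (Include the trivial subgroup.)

8

Each element a generates a cyclic subgroup ⟨a⟩; distinct elements may generate the same one (a cyclic group of order d has φ(d) generators).
Cyclic subgroups by order — order 1: 1; order 2: 3; order 5: 1; order 10: 3.
Total: 8.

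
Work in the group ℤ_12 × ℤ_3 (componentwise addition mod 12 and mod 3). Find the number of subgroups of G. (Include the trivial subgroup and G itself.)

18

|G| = 36, so by Lagrange every subgroup order divides 36. Divisors: 1, 2, 3, 4, 6, 9, 12, 18, 36.
Subgroups by order — order 1: 1; order 2: 1; order 3: 4; order 4: 1; order 6: 4; order 9: 1; order 12: 4; order 18: 1; order 36: 1.
Total: 1 + 1 + 4 + 1 + 4 + 1 + 4 + 1 + 1 = 18.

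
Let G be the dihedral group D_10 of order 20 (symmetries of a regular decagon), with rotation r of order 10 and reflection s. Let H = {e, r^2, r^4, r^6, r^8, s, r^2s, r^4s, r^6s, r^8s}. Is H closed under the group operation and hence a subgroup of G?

Yes

|H| = 10 divides |G| = 20, consistent with Lagrange.
H contains the identity, every element's inverse is in H, and H is closed under ·: it is a subgroup.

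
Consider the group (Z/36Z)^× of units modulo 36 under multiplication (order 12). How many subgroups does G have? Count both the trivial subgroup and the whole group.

10

|G| = 12, so by Lagrange every subgroup order divides 12. Divisors: 1, 2, 3, 4, 6, 12.
Subgroups by order — order 1: 1; order 2: 3; order 3: 1; order 4: 1; order 6: 3; order 12: 1.
Total: 1 + 3 + 1 + 1 + 3 + 1 = 10.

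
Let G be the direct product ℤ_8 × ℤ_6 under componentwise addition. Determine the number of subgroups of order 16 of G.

1

|G| = 48 and 16 | 48, so subgroups of order 16 are possible by Lagrange.
The subgroups of order 16 are: {(0,0), (0,3), (1,0), (1,3), (2,0), (2,3), (3,0), (3,3), (4,0), (4,3), (5,0), (5,3), (6,0), (6,3), (7,0), (7,3)}.
So G has 1 subgroup of order 16.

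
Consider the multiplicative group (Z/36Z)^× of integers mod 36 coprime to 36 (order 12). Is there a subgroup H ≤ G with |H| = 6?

Yes

6 | 12. A subgroup of order 6 is {1, 11, 13, 23, 25, 35}.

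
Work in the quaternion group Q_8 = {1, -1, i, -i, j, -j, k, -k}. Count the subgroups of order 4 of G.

|G| = 8 and 4 | 8, so subgroups of order 4 are possible by Lagrange.
The subgroups of order 4 are: {1, -1, i, -i}; {1, -1, j, -j}; {1, -1, k, -k}.
So G has 3 subgroups of order 4.

3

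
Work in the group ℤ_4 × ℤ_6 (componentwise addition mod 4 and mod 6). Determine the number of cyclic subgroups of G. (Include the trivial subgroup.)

Each element a generates a cyclic subgroup ⟨a⟩; distinct elements may generate the same one (a cyclic group of order d has φ(d) generators).
Cyclic subgroups by order — order 1: 1; order 2: 3; order 3: 1; order 4: 2; order 6: 3; order 12: 2.
Total: 12.

12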